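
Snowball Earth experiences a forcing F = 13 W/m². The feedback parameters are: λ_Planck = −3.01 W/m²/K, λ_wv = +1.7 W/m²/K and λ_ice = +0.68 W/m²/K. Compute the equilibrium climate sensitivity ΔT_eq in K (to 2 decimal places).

Net feedback parameter λ = (−3.01) + (+1.7) + (+0.68) = -0.63 W/m²/K.
ΔT = −F/λ = −13/(-0.63) = 20.63 K.

20.63 K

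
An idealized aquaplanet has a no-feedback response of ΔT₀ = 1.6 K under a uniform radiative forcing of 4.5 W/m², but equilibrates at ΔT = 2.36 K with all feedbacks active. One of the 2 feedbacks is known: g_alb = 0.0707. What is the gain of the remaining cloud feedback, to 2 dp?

0.25

Amplification A = ΔT/ΔT₀ = 2.36/1.6 = 1.475.
Total gain g = 1 − 1/A = 1 − 1/1.475 = 0.322.
The known gain is 0.0707.
g_cld = 0.322 − 0.0707 = 0.25.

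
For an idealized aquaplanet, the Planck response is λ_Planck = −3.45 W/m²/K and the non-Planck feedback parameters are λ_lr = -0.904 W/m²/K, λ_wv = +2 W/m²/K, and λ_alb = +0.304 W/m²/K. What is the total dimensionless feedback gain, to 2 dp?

0.41

Convert to gains: g_lr = -0.904/3.45 = -0.262; g_wv = 2/3.45 = 0.5797; g_alb = 0.304/3.45 = 0.08812.
Total gain g = 0.40582.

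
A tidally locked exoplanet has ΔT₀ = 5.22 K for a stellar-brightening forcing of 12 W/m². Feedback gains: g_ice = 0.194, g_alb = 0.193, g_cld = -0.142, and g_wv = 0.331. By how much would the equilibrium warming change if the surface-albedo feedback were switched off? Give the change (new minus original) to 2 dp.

-3.85 K

Original: g = 0.576, ΔT = 5.22/(1−0.576) = 12.3113 K.
Without surface-albedo: g' = 0.383, ΔT' = 5.22/(1−0.383) = 8.4603 K.
Change = 8.4603 − 12.3113 = -3.85 K.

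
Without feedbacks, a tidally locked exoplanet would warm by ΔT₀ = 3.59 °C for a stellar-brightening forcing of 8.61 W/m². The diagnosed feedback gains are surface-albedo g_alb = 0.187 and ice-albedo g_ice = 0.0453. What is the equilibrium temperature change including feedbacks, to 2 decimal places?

4.68 °C

Total gain g = 0.187 + 0.0453 = 0.2323.
Amplification A = 1/(1 − 0.2323) = 1.303.
ΔT = 3.59 × 1.303 = 4.68 °C.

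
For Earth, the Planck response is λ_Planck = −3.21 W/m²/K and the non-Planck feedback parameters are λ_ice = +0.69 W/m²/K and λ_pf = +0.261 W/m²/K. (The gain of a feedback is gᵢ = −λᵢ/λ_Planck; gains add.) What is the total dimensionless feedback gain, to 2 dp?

0.30

Convert to gains: g_ice = 0.69/3.21 = 0.215; g_pf = 0.261/3.21 = 0.08131.
Total gain g = 0.29631.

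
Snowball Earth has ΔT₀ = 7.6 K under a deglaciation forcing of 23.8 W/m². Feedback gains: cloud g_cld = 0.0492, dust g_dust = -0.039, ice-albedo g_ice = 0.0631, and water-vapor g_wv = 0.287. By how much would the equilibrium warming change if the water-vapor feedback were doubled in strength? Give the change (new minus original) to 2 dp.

Original: g = 0.3603, ΔT = 7.6/(1−0.3603) = 11.8806 K.
With doubled water-vapor: g' = 0.6473, ΔT' = 7.6/(1−0.6473) = 21.5481 K.
Change = 21.5481 − 11.8806 = 9.67 K.

9.67 K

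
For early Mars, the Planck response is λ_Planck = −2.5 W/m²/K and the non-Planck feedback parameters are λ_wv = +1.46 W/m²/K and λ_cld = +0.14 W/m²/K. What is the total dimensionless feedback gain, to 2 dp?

Convert to gains: g_wv = 1.46/2.5 = 0.584; g_cld = 0.14/2.5 = 0.056.
Total gain g = 0.64.

0.64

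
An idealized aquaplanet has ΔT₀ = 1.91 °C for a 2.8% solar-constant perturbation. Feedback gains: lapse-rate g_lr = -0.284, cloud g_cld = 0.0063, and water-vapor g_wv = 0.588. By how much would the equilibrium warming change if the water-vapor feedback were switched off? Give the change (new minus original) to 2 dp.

Original: g = 0.3103, ΔT = 1.91/(1−0.3103) = 2.7693 °C.
Without water-vapor: g' = -0.2777, ΔT' = 1.91/(1+0.2777) = 1.4949 °C.
Change = 1.4949 − 2.7693 = -1.27 °C.

-1.27 °C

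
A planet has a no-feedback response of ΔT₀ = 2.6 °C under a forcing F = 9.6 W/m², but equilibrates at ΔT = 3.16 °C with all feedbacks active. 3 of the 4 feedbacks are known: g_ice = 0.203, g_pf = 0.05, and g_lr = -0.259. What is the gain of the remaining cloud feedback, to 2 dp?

Amplification A = ΔT/ΔT₀ = 3.16/2.6 = 1.215.
Total gain g = 1 − 1/A = 1 − 1/1.215 = 0.177.
Known gains sum to 0.203 + 0.05 − 0.259 = -0.006.
g_cld = 0.177 + 0.006 = 0.18.

0.18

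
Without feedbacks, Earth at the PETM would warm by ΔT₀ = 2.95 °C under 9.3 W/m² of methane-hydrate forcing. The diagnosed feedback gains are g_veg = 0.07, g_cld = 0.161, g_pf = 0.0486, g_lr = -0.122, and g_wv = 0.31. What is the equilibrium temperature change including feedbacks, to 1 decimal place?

5.5 °C

Total gain g = 0.07 + 0.161 + 0.0486 − 0.122 + 0.31 = 0.4676.
Amplification A = 1/(1 − 0.4676) = 1.878.
ΔT = 2.95 × 1.878 = 5.5 °C.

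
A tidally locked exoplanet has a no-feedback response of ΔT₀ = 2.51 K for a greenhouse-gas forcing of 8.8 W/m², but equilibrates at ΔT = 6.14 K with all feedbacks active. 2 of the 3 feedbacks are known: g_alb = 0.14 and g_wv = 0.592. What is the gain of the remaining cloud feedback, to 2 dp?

-0.14

Amplification A = ΔT/ΔT₀ = 6.14/2.51 = 2.446.
Total gain g = 1 − 1/A = 1 − 1/2.446 = 0.5912.
Known gains sum to 0.14 + 0.592 = 0.732.
g_cld = 0.5912 − 0.732 = -0.14.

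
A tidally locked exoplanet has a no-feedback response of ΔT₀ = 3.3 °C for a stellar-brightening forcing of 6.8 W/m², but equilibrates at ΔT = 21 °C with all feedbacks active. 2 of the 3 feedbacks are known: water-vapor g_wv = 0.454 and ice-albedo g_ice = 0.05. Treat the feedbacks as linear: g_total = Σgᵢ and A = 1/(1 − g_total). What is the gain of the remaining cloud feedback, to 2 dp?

Amplification A = ΔT/ΔT₀ = 21/3.3 = 6.364.
Total gain g = 1 − 1/A = 1 − 1/6.364 = 0.8429.
Known gains sum to 0.454 + 0.05 = 0.504.
g_cld = 0.8429 − 0.504 = 0.34.

0.34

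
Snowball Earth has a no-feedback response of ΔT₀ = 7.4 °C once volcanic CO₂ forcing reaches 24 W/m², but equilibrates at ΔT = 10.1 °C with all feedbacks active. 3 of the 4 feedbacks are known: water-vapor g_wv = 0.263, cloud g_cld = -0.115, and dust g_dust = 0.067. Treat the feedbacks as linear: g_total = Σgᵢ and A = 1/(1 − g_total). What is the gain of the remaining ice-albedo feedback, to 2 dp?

0.05

Amplification A = ΔT/ΔT₀ = 10.1/7.4 = 1.365.
Total gain g = 1 − 1/A = 1 − 1/1.365 = 0.2674.
Known gains sum to 0.263 − 0.115 + 0.067 = 0.215.
g_ice = 0.2674 − 0.215 = 0.05.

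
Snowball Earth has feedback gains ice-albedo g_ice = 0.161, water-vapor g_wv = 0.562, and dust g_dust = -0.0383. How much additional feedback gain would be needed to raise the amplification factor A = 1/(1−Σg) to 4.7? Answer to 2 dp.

Current total gain = 0.6847.
Target gain for A = 4.7: g* = 1 − 1/4.7 = 0.7872.
Additional gain needed = 0.7872 − 0.6847 = 0.10.

0.10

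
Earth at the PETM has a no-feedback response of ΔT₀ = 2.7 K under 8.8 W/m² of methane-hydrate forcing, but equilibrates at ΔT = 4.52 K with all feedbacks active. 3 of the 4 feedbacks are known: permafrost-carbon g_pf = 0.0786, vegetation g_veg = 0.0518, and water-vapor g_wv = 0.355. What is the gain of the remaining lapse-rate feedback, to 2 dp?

-0.08

Amplification A = ΔT/ΔT₀ = 4.52/2.7 = 1.674.
Total gain g = 1 − 1/A = 1 − 1/1.674 = 0.4026.
Known gains sum to 0.0786 + 0.0518 + 0.355 = 0.4854.
g_lr = 0.4026 − 0.4854 = -0.08.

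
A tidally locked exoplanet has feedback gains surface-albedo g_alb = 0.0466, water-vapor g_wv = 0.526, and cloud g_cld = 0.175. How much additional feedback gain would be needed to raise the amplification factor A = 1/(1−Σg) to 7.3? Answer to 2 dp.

Current total gain = 0.7476.
Target gain for A = 7.3: g* = 1 − 1/7.3 = 0.863.
Additional gain needed = 0.863 − 0.7476 = 0.12.

0.12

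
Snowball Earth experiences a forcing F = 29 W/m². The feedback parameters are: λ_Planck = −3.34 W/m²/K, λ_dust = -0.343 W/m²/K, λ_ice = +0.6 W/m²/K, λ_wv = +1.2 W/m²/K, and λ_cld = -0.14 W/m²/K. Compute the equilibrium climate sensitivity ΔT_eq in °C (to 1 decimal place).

Net feedback parameter λ = (−3.34) + (-0.343) + (+0.6) + (+1.2) + (-0.14) = -2.023 W/m²/K.
ΔT = −F/λ = −29/(-2.023) = 14.3 °C.

14.3 °C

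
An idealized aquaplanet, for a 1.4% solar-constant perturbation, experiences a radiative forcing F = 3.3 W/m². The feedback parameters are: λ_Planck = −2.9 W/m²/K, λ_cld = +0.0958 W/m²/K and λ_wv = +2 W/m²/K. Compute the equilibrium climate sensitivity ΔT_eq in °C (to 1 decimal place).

4.1 °C

Net feedback parameter λ = (−2.9) + (+0.0958) + (+2) = -0.8042 W/m²/K.
ΔT = −F/λ = −3.3/(-0.8042) = 4.1 °C.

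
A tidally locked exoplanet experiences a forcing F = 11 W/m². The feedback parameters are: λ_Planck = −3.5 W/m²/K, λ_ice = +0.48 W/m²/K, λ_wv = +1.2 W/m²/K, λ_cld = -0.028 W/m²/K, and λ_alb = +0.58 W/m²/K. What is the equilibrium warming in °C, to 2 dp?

8.68 °C

Net feedback parameter λ = (−3.5) + (+0.48) + (+1.2) + (-0.028) + (+0.58) = -1.268 W/m²/K.
ΔT = −F/λ = −11/(-1.268) = 8.68 °C.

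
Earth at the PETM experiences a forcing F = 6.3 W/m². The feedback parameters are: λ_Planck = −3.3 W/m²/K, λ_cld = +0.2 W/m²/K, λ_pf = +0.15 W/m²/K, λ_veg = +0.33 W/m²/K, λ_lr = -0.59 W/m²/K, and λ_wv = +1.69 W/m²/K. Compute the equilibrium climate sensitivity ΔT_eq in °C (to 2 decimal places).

Net feedback parameter λ = (−3.3) + (+0.2) + (+0.15) + (+0.33) + (-0.59) + (+1.69) = -1.52 W/m²/K.
ΔT = −F/λ = −6.3/(-1.52) = 4.14 °C.

4.14 °C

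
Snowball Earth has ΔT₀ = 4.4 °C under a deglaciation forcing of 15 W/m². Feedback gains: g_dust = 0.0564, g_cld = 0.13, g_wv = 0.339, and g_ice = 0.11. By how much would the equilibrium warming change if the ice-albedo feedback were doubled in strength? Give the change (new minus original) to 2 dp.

5.21 °C

Original: g = 0.6354, ΔT = 4.4/(1−0.6354) = 12.0680 °C.
With doubled ice-albedo: g' = 0.7454, ΔT' = 4.4/(1−0.7454) = 17.2820 °C.
Change = 17.2820 − 12.0680 = 5.21 °C.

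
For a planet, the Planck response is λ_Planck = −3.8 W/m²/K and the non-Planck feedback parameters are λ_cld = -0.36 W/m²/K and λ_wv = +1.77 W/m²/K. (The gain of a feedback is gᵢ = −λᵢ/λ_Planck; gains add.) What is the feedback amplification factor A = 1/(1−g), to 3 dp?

Convert to gains: g_cld = -0.36/3.8 = -0.09474; g_wv = 1.77/3.8 = 0.4658.
Total gain g = 0.37106.
A = 1/(1 − 0.37106) = 1.590.

1.590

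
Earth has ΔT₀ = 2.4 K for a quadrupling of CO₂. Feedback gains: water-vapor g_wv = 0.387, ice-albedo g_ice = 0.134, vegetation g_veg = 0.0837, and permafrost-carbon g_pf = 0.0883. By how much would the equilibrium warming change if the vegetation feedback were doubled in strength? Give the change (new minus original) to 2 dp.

Original: g = 0.693, ΔT = 2.4/(1−0.693) = 7.8176 K.
With doubled vegetation: g' = 0.7767, ΔT' = 2.4/(1−0.7767) = 10.7479 K.
Change = 10.7479 − 7.8176 = 2.93 K.

2.93 K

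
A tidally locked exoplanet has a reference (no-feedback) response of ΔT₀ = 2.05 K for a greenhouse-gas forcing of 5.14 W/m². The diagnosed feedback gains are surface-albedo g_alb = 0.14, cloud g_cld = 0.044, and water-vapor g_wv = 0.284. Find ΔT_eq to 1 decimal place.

Total gain g = 0.14 + 0.044 + 0.284 = 0.468.
Amplification A = 1/(1 − 0.468) = 1.88.
ΔT = 2.05 × 1.88 = 3.9 K.

3.9 K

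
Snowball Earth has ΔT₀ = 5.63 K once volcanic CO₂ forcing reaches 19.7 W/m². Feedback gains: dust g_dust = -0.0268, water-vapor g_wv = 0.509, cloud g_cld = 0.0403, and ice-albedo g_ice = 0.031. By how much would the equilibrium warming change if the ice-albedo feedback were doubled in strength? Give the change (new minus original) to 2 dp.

Original: g = 0.5535, ΔT = 5.63/(1−0.5535) = 12.6092 K.
With doubled ice-albedo: g' = 0.5845, ΔT' = 5.63/(1−0.5845) = 13.5499 K.
Change = 13.5499 − 12.6092 = 0.94 K.

0.94 K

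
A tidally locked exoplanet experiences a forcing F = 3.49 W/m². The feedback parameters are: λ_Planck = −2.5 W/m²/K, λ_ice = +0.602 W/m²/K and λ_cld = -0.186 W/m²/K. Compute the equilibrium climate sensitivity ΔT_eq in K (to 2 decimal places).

1.67 K

Net feedback parameter λ = (−2.5) + (+0.602) + (-0.186) = -2.084 W/m²/K.
ΔT = −F/λ = −3.49/(-2.084) = 1.67 K.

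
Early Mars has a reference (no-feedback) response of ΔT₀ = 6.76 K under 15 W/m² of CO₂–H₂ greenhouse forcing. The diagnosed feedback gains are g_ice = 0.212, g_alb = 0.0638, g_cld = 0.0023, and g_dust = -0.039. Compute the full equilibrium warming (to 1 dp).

Total gain g = 0.212 + 0.0638 + 0.0023 − 0.039 = 0.2391.
Amplification A = 1/(1 − 0.2391) = 1.314.
ΔT = 6.76 × 1.314 = 8.9 K.

8.9 K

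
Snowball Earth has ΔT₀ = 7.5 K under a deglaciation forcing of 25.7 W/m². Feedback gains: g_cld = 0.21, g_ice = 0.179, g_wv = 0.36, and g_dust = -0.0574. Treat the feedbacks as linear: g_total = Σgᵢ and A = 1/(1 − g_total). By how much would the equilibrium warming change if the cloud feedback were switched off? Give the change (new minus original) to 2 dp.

-9.85 K

Original: g = 0.6916, ΔT = 7.5/(1−0.6916) = 24.3191 K.
Without cloud: g' = 0.4816, ΔT' = 7.5/(1−0.4816) = 14.4676 K.
Change = 14.4676 − 24.3191 = -9.85 K.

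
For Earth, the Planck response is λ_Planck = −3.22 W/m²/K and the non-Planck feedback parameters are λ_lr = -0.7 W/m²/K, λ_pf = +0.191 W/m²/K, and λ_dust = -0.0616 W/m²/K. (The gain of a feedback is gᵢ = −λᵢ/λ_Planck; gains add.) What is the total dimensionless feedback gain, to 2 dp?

Convert to gains: g_lr = -0.7/3.22 = -0.2174; g_pf = 0.191/3.22 = 0.05932; g_dust = -0.0616/3.22 = -0.01913.
Total gain g = -0.17721.

-0.18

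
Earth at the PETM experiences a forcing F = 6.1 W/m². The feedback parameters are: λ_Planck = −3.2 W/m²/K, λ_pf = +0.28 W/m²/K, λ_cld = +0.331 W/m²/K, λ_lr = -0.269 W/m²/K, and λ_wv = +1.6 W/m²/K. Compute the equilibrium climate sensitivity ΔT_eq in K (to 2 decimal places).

4.85 K

Net feedback parameter λ = (−3.2) + (+0.28) + (+0.331) + (-0.269) + (+1.6) = -1.258 W/m²/K.
ΔT = −F/λ = −6.1/(-1.258) = 4.85 K.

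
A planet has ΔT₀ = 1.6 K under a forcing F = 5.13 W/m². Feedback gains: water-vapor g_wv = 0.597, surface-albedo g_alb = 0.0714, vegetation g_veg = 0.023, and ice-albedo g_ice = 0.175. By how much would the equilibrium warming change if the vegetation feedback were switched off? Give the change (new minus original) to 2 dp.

-1.76 K

Original: g = 0.8664, ΔT = 1.6/(1−0.8664) = 11.9760 K.
Without vegetation: g' = 0.8434, ΔT' = 1.6/(1−0.8434) = 10.2171 K.
Change = 10.2171 − 11.9760 = -1.76 K.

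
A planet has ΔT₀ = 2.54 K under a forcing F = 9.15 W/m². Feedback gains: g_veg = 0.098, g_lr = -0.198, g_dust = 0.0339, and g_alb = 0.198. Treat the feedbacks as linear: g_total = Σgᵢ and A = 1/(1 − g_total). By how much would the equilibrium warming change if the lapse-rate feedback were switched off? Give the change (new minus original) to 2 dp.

Original: g = 0.1319, ΔT = 2.54/(1−0.1319) = 2.9259 K.
Without lapse-rate: g' = 0.3299, ΔT' = 2.54/(1−0.3299) = 3.7905 K.
Change = 3.7905 − 2.9259 = 0.86 K.

0.86 K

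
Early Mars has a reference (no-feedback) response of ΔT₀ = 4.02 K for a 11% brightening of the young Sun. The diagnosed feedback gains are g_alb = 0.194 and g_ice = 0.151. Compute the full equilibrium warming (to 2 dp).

Total gain g = 0.194 + 0.151 = 0.345.
Amplification A = 1/(1 − 0.345) = 1.527.
ΔT = 4.02 × 1.527 = 6.14 K.

6.14 K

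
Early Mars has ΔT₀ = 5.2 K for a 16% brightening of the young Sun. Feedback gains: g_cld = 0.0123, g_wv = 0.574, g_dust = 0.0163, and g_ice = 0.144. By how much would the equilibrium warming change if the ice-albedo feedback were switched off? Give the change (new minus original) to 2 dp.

-7.44 K

Original: g = 0.7466, ΔT = 5.2/(1−0.7466) = 20.5209 K.
Without ice-albedo: g' = 0.6026, ΔT' = 5.2/(1−0.6026) = 13.0851 K.
Change = 13.0851 − 20.5209 = -7.44 K.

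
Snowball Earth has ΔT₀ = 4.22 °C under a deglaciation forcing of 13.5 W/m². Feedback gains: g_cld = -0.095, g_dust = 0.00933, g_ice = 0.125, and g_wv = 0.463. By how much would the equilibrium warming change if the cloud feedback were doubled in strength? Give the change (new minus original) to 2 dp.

-1.36 °C

Original: g = 0.50233, ΔT = 4.22/(1−0.50233) = 8.4795 °C.
With doubled cloud: g' = 0.40733, ΔT' = 4.22/(1−0.40733) = 7.1203 °C.
Change = 7.1203 − 8.4795 = -1.36 °C.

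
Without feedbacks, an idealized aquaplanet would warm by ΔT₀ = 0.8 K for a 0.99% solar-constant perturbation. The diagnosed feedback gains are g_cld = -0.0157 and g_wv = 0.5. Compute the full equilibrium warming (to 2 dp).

1.55 K

Total gain g = -0.0157 + 0.5 = 0.4843.
Amplification A = 1/(1 − 0.4843) = 1.939.
ΔT = 0.8 × 1.939 = 1.55 K.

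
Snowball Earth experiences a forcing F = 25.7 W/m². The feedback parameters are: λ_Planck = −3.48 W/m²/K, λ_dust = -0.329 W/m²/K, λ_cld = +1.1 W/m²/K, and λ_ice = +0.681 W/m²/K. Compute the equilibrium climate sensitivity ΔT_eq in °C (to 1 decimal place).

12.7 °C

Net feedback parameter λ = (−3.48) + (-0.329) + (+1.1) + (+0.681) = -2.028 W/m²/K.
ΔT = −F/λ = −25.7/(-2.028) = 12.7 °C.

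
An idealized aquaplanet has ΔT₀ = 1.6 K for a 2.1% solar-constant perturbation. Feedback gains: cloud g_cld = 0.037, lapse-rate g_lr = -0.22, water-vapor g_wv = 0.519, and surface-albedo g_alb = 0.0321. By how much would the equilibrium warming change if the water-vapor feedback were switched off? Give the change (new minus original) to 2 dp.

Original: g = 0.3681, ΔT = 1.6/(1−0.3681) = 2.5320 K.
Without water-vapor: g' = -0.1509, ΔT' = 1.6/(1+0.1509) = 1.3902 K.
Change = 1.3902 − 2.5320 = -1.14 K.

-1.14 K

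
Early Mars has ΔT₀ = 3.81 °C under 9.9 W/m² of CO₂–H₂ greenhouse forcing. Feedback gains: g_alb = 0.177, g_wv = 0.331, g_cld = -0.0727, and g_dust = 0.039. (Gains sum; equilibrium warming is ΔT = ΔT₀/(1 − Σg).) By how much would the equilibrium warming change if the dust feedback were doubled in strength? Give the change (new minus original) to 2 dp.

0.58 °C

Original: g = 0.4743, ΔT = 3.81/(1−0.4743) = 7.2475 °C.
With doubled dust: g' = 0.5133, ΔT' = 3.81/(1−0.5133) = 7.8282 °C.
Change = 7.8282 − 7.2475 = 0.58 °C.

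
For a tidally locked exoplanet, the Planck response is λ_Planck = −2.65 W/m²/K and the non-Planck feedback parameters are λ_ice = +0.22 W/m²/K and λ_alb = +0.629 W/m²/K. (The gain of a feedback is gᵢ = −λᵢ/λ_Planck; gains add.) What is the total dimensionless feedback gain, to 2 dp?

0.32

Convert to gains: g_ice = 0.22/2.65 = 0.08302; g_alb = 0.629/2.65 = 0.2374.
Total gain g = 0.32042.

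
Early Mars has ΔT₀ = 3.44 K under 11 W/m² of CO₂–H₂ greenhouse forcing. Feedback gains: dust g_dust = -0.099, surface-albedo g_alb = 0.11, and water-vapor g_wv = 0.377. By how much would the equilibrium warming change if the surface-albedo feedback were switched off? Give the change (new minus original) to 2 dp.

Original: g = 0.388, ΔT = 3.44/(1−0.388) = 5.6209 K.
Without surface-albedo: g' = 0.278, ΔT' = 3.44/(1−0.278) = 4.7645 K.
Change = 4.7645 − 5.6209 = -0.86 K.

-0.86 K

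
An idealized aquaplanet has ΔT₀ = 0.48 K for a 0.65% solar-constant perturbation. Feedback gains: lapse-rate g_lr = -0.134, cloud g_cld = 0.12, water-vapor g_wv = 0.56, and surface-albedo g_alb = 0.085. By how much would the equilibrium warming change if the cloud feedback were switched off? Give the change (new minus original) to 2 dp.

Original: g = 0.631, ΔT = 0.48/(1−0.631) = 1.3008 K.
Without cloud: g' = 0.511, ΔT' = 0.48/(1−0.511) = 0.9816 K.
Change = 0.9816 − 1.3008 = -0.32 K.

-0.32 K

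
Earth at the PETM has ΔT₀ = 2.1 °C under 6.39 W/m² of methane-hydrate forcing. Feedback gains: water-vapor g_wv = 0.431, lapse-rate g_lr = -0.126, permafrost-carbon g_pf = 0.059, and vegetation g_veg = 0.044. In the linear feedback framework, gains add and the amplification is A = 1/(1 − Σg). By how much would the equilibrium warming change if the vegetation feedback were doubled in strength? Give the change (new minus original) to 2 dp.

Original: g = 0.408, ΔT = 2.1/(1−0.408) = 3.5473 °C.
With doubled vegetation: g' = 0.452, ΔT' = 2.1/(1−0.452) = 3.8321 °C.
Change = 3.8321 − 3.5473 = 0.28 °C.

0.28 °C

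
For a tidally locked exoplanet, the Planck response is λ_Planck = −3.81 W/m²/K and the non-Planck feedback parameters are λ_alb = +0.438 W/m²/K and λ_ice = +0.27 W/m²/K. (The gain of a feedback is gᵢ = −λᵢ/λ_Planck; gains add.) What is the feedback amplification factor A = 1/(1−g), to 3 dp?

Convert to gains: g_alb = 0.438/3.81 = 0.115; g_ice = 0.27/3.81 = 0.07087.
Total gain g = 0.18587.
A = 1/(1 − 0.18587) = 1.228.

1.228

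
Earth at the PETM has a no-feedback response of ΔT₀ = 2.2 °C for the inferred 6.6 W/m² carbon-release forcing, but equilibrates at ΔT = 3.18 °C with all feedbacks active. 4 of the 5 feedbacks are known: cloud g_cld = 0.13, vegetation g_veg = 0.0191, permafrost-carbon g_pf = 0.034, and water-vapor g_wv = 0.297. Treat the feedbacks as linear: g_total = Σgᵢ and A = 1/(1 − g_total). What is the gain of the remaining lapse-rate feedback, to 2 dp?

-0.17

Amplification A = ΔT/ΔT₀ = 3.18/2.2 = 1.445.
Total gain g = 1 − 1/A = 1 − 1/1.445 = 0.308.
Known gains sum to 0.13 + 0.0191 + 0.034 + 0.297 = 0.4801.
g_lr = 0.308 − 0.4801 = -0.17.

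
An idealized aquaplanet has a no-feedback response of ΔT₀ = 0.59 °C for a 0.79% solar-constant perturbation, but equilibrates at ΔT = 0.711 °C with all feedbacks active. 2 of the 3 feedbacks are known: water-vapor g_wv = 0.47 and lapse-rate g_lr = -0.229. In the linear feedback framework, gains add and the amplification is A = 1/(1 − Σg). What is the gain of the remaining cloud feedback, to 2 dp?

Amplification A = ΔT/ΔT₀ = 0.711/0.59 = 1.205.
Total gain g = 1 − 1/A = 1 − 1/1.205 = 0.1701.
Known gains sum to 0.47 − 0.229 = 0.241.
g_cld = 0.1701 − 0.241 = -0.07.

-0.07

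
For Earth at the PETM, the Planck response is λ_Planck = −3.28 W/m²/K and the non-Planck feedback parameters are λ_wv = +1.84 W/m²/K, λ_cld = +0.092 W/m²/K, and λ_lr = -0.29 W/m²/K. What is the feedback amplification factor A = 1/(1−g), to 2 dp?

2.00

Convert to gains: g_wv = 1.84/3.28 = 0.561; g_cld = 0.092/3.28 = 0.02805; g_lr = -0.29/3.28 = -0.08841.
Total gain g = 0.50064.
A = 1/(1 − 0.50064) = 2.00.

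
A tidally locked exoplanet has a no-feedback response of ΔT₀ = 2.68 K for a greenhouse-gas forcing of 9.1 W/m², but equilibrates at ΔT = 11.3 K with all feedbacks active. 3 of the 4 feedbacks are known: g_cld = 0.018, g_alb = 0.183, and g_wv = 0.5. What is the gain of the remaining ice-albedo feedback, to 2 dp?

0.06

Amplification A = ΔT/ΔT₀ = 11.3/2.68 = 4.216.
Total gain g = 1 − 1/A = 1 − 1/4.216 = 0.7628.
Known gains sum to 0.018 + 0.183 + 0.5 = 0.701.
g_ice = 0.7628 − 0.701 = 0.06.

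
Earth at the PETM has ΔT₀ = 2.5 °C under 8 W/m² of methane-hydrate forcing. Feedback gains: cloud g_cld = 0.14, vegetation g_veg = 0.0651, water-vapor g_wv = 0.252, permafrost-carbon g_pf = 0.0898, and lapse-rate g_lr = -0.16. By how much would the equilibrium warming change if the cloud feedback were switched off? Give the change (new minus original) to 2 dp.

-0.76 °C

Original: g = 0.3869, ΔT = 2.5/(1−0.3869) = 4.0776 °C.
Without cloud: g' = 0.2469, ΔT' = 2.5/(1−0.2469) = 3.3196 °C.
Change = 3.3196 − 4.0776 = -0.76 °C.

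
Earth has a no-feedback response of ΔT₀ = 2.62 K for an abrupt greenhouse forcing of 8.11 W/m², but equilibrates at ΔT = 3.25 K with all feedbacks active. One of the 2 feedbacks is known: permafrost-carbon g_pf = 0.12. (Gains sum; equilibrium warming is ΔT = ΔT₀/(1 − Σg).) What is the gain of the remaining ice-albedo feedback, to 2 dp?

0.07

Amplification A = ΔT/ΔT₀ = 3.25/2.62 = 1.24.
Total gain g = 1 − 1/A = 1 − 1/1.24 = 0.1935.
The known gain is 0.12.
g_ice = 0.1935 − 0.12 = 0.07.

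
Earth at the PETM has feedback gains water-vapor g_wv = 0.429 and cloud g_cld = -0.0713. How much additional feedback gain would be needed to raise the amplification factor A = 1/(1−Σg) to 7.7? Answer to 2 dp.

Current total gain = 0.3577.
Target gain for A = 7.7: g* = 1 − 1/7.7 = 0.8701.
Additional gain needed = 0.8701 − 0.3577 = 0.51.

0.51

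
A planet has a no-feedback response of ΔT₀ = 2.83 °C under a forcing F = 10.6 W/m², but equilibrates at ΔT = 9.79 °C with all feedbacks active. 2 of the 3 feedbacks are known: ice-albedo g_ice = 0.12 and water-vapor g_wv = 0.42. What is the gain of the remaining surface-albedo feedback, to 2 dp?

0.17

Amplification A = ΔT/ΔT₀ = 9.79/2.83 = 3.459.
Total gain g = 1 − 1/A = 1 − 1/3.459 = 0.7109.
Known gains sum to 0.12 + 0.42 = 0.54.
g_alb = 0.7109 − 0.54 = 0.17.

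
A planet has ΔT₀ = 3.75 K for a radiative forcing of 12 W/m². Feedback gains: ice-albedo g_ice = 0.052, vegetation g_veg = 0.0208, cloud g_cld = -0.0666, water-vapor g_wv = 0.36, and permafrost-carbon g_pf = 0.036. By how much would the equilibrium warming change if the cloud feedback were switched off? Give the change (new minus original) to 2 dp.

Original: g = 0.4022, ΔT = 3.75/(1−0.4022) = 6.2730 K.
Without cloud: g' = 0.4688, ΔT' = 3.75/(1−0.4688) = 7.0595 K.
Change = 7.0595 − 6.2730 = 0.79 K.

0.79 K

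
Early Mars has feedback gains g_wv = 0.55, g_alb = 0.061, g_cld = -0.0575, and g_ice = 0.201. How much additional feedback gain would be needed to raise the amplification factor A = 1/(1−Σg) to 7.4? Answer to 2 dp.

0.11

Current total gain = 0.7545.
Target gain for A = 7.4: g* = 1 − 1/7.4 = 0.8649.
Additional gain needed = 0.8649 − 0.7545 = 0.11.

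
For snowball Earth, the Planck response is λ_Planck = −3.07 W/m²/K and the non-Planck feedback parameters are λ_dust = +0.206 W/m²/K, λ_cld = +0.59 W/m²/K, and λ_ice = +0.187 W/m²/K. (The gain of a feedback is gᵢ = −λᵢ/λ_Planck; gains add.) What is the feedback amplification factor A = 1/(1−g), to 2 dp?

Convert to gains: g_dust = 0.206/3.07 = 0.0671; g_cld = 0.59/3.07 = 0.1922; g_ice = 0.187/3.07 = 0.06091.
Total gain g = 0.32021.
A = 1/(1 − 0.32021) = 1.47.

1.47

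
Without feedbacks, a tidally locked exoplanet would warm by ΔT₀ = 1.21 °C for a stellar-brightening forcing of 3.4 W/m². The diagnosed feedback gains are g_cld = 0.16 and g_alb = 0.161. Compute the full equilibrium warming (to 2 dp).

1.78 °C

Total gain g = 0.16 + 0.161 = 0.321.
Amplification A = 1/(1 − 0.321) = 1.473.
ΔT = 1.21 × 1.473 = 1.78 °C.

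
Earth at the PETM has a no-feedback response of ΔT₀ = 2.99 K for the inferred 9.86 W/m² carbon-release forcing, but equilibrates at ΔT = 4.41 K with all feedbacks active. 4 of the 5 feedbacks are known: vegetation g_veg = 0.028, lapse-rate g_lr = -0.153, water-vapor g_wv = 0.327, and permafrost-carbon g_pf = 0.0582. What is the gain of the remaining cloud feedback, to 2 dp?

0.06

Amplification A = ΔT/ΔT₀ = 4.41/2.99 = 1.475.
Total gain g = 1 − 1/A = 1 − 1/1.475 = 0.322.
Known gains sum to 0.028 − 0.153 + 0.327 + 0.0582 = 0.2602.
g_cld = 0.322 − 0.2602 = 0.06.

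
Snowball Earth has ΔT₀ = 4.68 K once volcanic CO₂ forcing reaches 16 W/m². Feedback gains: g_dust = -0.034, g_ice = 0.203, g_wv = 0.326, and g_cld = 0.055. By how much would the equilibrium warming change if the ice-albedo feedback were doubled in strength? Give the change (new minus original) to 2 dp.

Original: g = 0.55, ΔT = 4.68/(1−0.55) = 10.4000 K.
With doubled ice-albedo: g' = 0.753, ΔT' = 4.68/(1−0.753) = 18.9474 K.
Change = 18.9474 − 10.4000 = 8.55 K.

8.55 K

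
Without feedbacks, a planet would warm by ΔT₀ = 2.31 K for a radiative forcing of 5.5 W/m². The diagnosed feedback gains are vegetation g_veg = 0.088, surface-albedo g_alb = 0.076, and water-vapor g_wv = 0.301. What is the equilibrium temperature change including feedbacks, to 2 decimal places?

Total gain g = 0.088 + 0.076 + 0.301 = 0.465.
Amplification A = 1/(1 − 0.465) = 1.869.
ΔT = 2.31 × 1.869 = 4.32 K.

4.32 K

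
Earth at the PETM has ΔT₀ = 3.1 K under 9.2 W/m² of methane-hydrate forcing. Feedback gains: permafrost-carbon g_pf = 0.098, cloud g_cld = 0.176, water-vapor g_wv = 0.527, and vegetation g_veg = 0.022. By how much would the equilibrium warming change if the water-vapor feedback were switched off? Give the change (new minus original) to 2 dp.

Original: g = 0.823, ΔT = 3.1/(1−0.823) = 17.5141 K.
Without water-vapor: g' = 0.296, ΔT' = 3.1/(1−0.296) = 4.4034 K.
Change = 4.4034 − 17.5141 = -13.11 K.

-13.11 K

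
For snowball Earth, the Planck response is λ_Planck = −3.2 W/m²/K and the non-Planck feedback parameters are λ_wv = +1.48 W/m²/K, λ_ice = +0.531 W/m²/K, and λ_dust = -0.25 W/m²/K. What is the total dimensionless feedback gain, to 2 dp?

Convert to gains: g_wv = 1.48/3.2 = 0.4625; g_ice = 0.531/3.2 = 0.1659; g_dust = -0.25/3.2 = -0.07812.
Total gain g = 0.55028.

0.55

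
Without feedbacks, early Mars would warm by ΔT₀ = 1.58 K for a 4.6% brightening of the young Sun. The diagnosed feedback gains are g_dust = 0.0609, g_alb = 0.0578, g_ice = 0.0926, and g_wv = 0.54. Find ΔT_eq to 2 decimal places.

6.35 K

Total gain g = 0.0609 + 0.0578 + 0.0926 + 0.54 = 0.7513.
Amplification A = 1/(1 − 0.7513) = 4.021.
ΔT = 1.58 × 4.021 = 6.35 K.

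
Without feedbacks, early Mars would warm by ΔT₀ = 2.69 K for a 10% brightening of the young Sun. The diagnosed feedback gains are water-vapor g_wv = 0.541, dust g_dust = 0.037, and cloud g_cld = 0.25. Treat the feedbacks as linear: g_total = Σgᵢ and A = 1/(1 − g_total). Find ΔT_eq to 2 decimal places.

Total gain g = 0.541 + 0.037 + 0.25 = 0.828.
Amplification A = 1/(1 − 0.828) = 5.814.
ΔT = 2.69 × 5.814 = 15.64 K.

15.64 K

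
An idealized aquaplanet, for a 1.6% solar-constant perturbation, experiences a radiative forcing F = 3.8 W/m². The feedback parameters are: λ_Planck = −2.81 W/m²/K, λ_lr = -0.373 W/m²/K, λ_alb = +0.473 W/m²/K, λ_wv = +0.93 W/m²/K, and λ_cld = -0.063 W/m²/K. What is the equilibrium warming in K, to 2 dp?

2.06 K

Net feedback parameter λ = (−2.81) + (-0.373) + (+0.473) + (+0.93) + (-0.063) = -1.843 W/m²/K.
ΔT = −F/λ = −3.8/(-1.843) = 2.06 K.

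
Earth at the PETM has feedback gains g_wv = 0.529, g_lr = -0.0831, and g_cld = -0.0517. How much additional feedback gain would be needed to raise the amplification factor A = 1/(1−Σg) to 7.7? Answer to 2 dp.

0.48

Current total gain = 0.3942.
Target gain for A = 7.7: g* = 1 − 1/7.7 = 0.8701.
Additional gain needed = 0.8701 − 0.3942 = 0.48.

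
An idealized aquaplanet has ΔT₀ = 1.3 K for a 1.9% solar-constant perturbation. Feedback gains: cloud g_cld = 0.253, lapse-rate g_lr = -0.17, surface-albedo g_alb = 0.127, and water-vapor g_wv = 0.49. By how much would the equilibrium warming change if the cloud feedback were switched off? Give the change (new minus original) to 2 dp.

Original: g = 0.7, ΔT = 1.3/(1−0.7) = 4.3333 K.
Without cloud: g' = 0.447, ΔT' = 1.3/(1−0.447) = 2.3508 K.
Change = 2.3508 − 4.3333 = -1.98 K.

-1.98 K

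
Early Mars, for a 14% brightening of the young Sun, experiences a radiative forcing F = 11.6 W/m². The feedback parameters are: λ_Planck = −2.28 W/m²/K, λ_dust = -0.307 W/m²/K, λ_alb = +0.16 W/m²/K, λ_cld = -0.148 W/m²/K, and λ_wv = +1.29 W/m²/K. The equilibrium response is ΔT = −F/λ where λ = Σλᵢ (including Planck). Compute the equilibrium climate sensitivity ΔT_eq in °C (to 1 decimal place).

9.0 °C

Net feedback parameter λ = (−2.28) + (-0.307) + (+0.16) + (-0.148) + (+1.29) = -1.285 W/m²/K.
ΔT = −F/λ = −11.6/(-1.285) = 9.0 °C.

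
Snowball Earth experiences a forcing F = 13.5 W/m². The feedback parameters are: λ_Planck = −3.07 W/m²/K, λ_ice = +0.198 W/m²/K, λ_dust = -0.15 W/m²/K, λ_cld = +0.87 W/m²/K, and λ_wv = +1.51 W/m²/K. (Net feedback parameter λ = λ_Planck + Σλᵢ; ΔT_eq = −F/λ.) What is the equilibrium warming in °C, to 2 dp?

Net feedback parameter λ = (−3.07) + (+0.198) + (-0.15) + (+0.87) + (+1.51) = -0.642 W/m²/K.
ΔT = −F/λ = −13.5/(-0.642) = 21.03 °C.

21.03 °C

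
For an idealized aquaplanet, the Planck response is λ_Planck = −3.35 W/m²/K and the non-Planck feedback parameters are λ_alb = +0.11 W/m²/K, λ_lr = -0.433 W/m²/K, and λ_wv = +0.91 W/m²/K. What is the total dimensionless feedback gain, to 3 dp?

Convert to gains: g_alb = 0.11/3.35 = 0.03284; g_lr = -0.433/3.35 = -0.1293; g_wv = 0.91/3.35 = 0.2716.
Total gain g = 0.17514.

0.175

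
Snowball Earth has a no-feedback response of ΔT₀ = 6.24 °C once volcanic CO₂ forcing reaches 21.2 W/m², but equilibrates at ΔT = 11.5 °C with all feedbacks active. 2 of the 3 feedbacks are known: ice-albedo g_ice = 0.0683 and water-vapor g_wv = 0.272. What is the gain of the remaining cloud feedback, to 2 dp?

0.12

Amplification A = ΔT/ΔT₀ = 11.5/6.24 = 1.843.
Total gain g = 1 − 1/A = 1 − 1/1.843 = 0.4574.
Known gains sum to 0.0683 + 0.272 = 0.3403.
g_cld = 0.4574 − 0.3403 = 0.12.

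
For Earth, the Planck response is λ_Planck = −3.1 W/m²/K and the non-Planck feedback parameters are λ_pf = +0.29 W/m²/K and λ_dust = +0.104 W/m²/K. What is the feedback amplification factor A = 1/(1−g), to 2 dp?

1.15

Convert to gains: g_pf = 0.29/3.1 = 0.09355; g_dust = 0.104/3.1 = 0.03355.
Total gain g = 0.1271.
A = 1/(1 − 0.1271) = 1.15.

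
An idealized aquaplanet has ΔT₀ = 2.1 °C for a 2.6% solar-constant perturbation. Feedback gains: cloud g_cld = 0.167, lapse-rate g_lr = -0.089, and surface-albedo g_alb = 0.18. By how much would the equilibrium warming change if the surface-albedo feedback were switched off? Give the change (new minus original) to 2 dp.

Original: g = 0.258, ΔT = 2.1/(1−0.258) = 2.8302 °C.
Without surface-albedo: g' = 0.078, ΔT' = 2.1/(1−0.078) = 2.2777 °C.
Change = 2.2777 − 2.8302 = -0.55 °C.

-0.55 °C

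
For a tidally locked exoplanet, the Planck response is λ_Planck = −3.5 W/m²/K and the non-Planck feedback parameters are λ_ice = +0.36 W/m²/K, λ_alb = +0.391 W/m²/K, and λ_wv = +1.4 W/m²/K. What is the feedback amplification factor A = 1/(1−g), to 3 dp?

Convert to gains: g_ice = 0.36/3.5 = 0.1029; g_alb = 0.391/3.5 = 0.1117; g_wv = 1.4/3.5 = 0.4.
Total gain g = 0.6146.
A = 1/(1 − 0.6146) = 2.595.

2.595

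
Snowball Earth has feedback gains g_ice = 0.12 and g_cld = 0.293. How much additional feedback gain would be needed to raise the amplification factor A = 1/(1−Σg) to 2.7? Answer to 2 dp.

0.22

Current total gain = 0.413.
Target gain for A = 2.7: g* = 1 − 1/2.7 = 0.6296.
Additional gain needed = 0.6296 − 0.413 = 0.22.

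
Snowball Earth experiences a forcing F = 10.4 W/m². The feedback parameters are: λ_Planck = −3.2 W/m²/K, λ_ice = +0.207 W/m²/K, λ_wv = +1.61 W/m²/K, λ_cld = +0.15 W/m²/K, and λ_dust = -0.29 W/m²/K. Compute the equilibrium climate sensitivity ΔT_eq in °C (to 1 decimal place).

Net feedback parameter λ = (−3.2) + (+0.207) + (+1.61) + (+0.15) + (-0.29) = -1.523 W/m²/K.
ΔT = −F/λ = −10.4/(-1.523) = 6.8 °C.

6.8 °C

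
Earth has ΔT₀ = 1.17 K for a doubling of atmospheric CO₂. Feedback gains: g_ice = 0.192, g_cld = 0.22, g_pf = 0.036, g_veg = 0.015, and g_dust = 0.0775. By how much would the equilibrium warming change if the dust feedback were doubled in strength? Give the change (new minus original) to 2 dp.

Original: g = 0.5405, ΔT = 1.17/(1−0.5405) = 2.5462 K.
With doubled dust: g' = 0.618, ΔT' = 1.17/(1−0.618) = 3.0628 K.
Change = 3.0628 − 2.5462 = 0.52 K.

0.52 K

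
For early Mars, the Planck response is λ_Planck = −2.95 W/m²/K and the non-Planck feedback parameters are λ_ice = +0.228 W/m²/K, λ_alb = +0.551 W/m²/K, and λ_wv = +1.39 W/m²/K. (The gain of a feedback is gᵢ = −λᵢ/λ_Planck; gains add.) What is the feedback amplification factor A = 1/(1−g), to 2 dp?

Convert to gains: g_ice = 0.228/2.95 = 0.07729; g_alb = 0.551/2.95 = 0.1868; g_wv = 1.39/2.95 = 0.4712.
Total gain g = 0.73529.
A = 1/(1 − 0.73529) = 3.78.

3.78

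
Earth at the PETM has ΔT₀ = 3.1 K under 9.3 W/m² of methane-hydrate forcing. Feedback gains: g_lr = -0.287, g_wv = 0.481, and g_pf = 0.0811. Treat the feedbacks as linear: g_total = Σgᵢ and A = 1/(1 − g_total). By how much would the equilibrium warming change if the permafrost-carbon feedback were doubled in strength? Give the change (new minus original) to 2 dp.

0.54 K

Original: g = 0.2751, ΔT = 3.1/(1−0.2751) = 4.2765 K.
With doubled permafrost-carbon: g' = 0.3562, ΔT' = 3.1/(1−0.3562) = 4.8152 K.
Change = 4.8152 − 4.2765 = 0.54 K.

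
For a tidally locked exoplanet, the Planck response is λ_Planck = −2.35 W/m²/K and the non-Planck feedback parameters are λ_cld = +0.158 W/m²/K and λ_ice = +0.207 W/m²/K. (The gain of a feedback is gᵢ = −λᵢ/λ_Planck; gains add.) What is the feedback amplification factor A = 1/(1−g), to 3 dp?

Convert to gains: g_cld = 0.158/2.35 = 0.06723; g_ice = 0.207/2.35 = 0.08809.
Total gain g = 0.15532.
A = 1/(1 − 0.15532) = 1.184.

1.184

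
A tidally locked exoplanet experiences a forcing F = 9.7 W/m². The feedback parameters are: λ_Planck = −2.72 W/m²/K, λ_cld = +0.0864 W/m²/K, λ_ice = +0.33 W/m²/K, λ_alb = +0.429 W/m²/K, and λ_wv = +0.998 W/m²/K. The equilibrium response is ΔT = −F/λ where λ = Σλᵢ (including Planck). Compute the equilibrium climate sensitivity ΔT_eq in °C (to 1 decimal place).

Net feedback parameter λ = (−2.72) + (+0.0864) + (+0.33) + (+0.429) + (+0.998) = -0.8766 W/m²/K.
ΔT = −F/λ = −9.7/(-0.8766) = 11.1 °C.

11.1 °C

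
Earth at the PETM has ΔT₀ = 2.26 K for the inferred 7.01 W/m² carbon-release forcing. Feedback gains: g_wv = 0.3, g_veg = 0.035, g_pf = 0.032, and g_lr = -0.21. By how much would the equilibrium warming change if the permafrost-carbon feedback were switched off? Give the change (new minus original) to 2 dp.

Original: g = 0.157, ΔT = 2.26/(1−0.157) = 2.6809 K.
Without permafrost-carbon: g' = 0.125, ΔT' = 2.26/(1−0.125) = 2.5829 K.
Change = 2.5829 − 2.6809 = -0.10 K.

-0.10 K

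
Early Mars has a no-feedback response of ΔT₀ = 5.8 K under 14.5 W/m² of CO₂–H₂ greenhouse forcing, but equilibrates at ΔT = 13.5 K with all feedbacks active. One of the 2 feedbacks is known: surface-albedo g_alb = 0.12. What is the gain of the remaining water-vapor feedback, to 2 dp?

Amplification A = ΔT/ΔT₀ = 13.5/5.8 = 2.328.
Total gain g = 1 − 1/A = 1 − 1/2.328 = 0.5704.
The known gain is 0.12.
g_wv = 0.5704 − 0.12 = 0.45.

0.45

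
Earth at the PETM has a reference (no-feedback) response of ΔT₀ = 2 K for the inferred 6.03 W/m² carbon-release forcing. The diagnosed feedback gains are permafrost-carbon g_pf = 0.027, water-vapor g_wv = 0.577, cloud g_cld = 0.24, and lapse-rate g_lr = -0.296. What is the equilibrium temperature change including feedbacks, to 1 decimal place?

Total gain g = 0.027 + 0.577 + 0.24 − 0.296 = 0.548.
Amplification A = 1/(1 − 0.548) = 2.212.
ΔT = 2 × 2.212 = 4.4 K.

4.4 K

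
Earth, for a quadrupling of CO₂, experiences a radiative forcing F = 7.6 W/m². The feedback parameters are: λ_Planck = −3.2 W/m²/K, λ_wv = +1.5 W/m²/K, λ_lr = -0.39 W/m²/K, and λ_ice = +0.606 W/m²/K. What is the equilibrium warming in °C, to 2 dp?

5.12 °C

Net feedback parameter λ = (−3.2) + (+1.5) + (-0.39) + (+0.606) = -1.484 W/m²/K.
ΔT = −F/λ = −7.6/(-1.484) = 5.12 °C.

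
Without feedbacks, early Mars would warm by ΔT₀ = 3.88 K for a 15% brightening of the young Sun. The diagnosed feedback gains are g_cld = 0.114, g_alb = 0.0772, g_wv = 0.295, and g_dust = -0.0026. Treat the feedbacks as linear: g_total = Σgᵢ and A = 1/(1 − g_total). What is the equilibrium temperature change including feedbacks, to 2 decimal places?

7.51 K

Total gain g = 0.114 + 0.0772 + 0.295 − 0.0026 = 0.4836.
Amplification A = 1/(1 − 0.4836) = 1.936.
ΔT = 3.88 × 1.936 = 7.51 K.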